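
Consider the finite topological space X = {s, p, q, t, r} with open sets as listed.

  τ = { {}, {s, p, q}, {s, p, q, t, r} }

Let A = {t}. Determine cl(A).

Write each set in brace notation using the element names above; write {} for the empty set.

{t, r}

closure: X∖int(X∖A) = X∖{s, p, q} = {t, r}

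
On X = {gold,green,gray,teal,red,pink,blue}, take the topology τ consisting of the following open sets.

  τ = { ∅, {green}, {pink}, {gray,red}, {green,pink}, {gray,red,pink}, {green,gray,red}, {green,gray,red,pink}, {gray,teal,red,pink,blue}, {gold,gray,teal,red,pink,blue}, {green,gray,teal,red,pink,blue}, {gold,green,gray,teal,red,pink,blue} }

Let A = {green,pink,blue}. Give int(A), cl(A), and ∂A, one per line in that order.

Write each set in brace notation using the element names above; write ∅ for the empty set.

int(A) = {green,pink}
cl(A)  = {gold,green,teal,pink,blue}
∂A     = {gold,teal,blue}

U open, U⊆A: ∅, {pink}, {green}, {green,pink}. int(A) = ⋃ = {green,pink}
X∖A={gold,gray,teal,red}, int(X∖A)={gray,red}, hence cl(A)={gold,green,teal,pink,blue}
∂A: remove int from cl → {gold,teal,blue}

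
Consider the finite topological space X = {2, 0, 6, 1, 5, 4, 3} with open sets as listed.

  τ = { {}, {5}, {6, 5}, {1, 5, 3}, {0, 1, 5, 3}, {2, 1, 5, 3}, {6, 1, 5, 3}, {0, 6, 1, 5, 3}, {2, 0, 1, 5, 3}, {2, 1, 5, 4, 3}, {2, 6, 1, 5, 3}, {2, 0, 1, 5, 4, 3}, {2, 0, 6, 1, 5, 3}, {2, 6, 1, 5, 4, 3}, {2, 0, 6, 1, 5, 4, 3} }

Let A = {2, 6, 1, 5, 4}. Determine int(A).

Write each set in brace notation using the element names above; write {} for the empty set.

{6, 5}

open subsets of A: {}, {5}, {6, 5}; so int(A) = {6, 5}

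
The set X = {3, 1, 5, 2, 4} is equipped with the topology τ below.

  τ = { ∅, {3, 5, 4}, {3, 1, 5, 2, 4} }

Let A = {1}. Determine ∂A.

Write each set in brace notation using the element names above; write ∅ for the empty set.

{1, 2}

U open, U⊆A: ∅. int(A) = ⋃ = ∅
X∖A={3, 5, 2, 4}, int(X∖A)={3, 5, 4}, hence cl(A)={1, 2}
∂A: remove int from cl → {1, 2}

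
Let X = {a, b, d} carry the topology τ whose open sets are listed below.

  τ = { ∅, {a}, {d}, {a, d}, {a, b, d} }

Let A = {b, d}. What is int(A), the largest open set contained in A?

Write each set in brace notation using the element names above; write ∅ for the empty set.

opens ⊆ A: ∅, {d}; union → int = {d}

{d}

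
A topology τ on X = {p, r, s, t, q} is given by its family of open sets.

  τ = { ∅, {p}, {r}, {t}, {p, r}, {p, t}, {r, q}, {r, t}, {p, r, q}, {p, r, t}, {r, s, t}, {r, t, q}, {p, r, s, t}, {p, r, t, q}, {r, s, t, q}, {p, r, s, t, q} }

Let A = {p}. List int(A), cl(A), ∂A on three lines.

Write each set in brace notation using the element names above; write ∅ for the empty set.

int(A) = {p}
cl(A)  = {p}
∂A     = ∅

U open, U⊆A: ∅, {p}. int(A) = ⋃ = {p}
X∖A={r, s, t, q}, int(X∖A)={r, s, t, q}, hence cl(A)={p}
∂A: remove int from cl → ∅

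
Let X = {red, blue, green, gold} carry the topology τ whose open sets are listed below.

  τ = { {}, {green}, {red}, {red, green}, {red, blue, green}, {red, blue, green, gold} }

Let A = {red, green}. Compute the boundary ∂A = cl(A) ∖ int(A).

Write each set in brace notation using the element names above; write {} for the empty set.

interior: largest open inside A is {red, green} (from {}, {red}, {green}, {red, green})
cl via duality: int({blue, gold}) = {}, so X∖{} = {red, blue, green, gold}
cl∖int = {blue, gold}

{blue, gold}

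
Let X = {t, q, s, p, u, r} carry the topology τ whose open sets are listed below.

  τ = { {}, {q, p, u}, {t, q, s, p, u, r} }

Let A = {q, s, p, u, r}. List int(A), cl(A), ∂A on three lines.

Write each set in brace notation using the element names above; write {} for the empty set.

U open, U⊆A: {}, {q, p, u}. int(A) = ⋃ = {q, p, u}
X∖A={t}, int(X∖A)={}, hence cl(A)={t, q, s, p, u, r}
∂A: remove int from cl → {t, s, r}

int(A) = {q, p, u}
cl(A)  = {t, q, s, p, u, r}
∂A     = {t, s, r}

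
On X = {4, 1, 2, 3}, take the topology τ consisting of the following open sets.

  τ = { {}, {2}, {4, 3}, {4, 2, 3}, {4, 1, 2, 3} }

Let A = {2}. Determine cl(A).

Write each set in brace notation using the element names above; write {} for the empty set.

X∖A={4, 1, 3}, int(X∖A)={4, 3}, hence cl(A)={1, 2}

{1, 2}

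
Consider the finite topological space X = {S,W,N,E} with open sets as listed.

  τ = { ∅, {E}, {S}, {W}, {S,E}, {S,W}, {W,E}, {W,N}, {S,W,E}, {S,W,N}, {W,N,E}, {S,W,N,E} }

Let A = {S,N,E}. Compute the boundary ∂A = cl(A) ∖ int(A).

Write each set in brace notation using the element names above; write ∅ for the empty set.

{N}

U open, U⊆A: ∅, {S}, {E}, {S,E}. int(A) = ⋃ = {S,E}
X∖A={W}, int(X∖A)={W}, hence cl(A)={S,N,E}
∂A: remove int from cl → {N}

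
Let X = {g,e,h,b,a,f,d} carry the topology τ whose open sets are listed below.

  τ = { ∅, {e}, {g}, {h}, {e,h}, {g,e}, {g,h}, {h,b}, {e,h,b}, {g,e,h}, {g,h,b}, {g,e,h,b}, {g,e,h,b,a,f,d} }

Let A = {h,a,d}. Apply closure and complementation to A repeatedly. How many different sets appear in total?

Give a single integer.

cl via duality: int({g,e,b,f}) = {g,e}, so X∖{g,e} = {h,b,a,f,d}
Write k for closure, c for complement:
  1. A     = {h,a,d}
  2. kA    = {h,b,a,f,d}
  3. cA    = {g,e,b,f}
  4. ckA   = {g,e}
  5. kcA   = {g,e,b,a,f,d}
  6. kckA  = {g,e,a,f,d}
  7. ckcA  = {h}
  8. ckckA = {h,b}
applying k or c yields no new set

8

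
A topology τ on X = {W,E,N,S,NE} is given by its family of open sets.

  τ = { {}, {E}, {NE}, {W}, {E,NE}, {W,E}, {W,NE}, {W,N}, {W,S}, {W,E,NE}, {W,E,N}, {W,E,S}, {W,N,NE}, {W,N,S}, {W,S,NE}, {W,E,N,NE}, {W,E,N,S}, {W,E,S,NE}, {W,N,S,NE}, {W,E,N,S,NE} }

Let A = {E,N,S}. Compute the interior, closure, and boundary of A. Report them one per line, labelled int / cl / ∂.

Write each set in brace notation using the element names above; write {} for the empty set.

opens ⊆ A: {}, {E}; union → int = {E}
complement {W,NE}; its interior {W,NE}; cl(A) = X∖{W,NE} = {E,N,S}
boundary = {E,N,S} ∖ {E} = {N,S}

int(A) = {E}
cl(A)  = {E,N,S}
∂A     = {N,S}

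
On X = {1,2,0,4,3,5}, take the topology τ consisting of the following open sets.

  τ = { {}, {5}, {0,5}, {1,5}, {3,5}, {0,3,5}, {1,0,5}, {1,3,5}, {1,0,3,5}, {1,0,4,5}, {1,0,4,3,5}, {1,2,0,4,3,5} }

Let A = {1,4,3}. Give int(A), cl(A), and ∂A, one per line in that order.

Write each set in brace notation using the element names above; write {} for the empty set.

int(A) = {}
cl(A)  = {1,2,4,3}
∂A     = {1,2,4,3}

interior: largest open inside A is {} (from {})
cl via duality: int({2,0,5}) = {0,5}, so X∖{0,5} = {1,2,4,3}
cl∖int = {1,2,4,3}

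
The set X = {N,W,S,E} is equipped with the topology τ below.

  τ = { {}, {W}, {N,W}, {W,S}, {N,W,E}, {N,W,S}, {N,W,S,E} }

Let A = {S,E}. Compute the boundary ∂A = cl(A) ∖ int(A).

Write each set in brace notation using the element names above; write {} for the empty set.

opens ⊆ A: {}; union → int = {}
complement {N,W}; its interior {N,W}; cl(A) = X∖{N,W} = {S,E}
boundary = {S,E} ∖ {} = {S,E}

{S,E}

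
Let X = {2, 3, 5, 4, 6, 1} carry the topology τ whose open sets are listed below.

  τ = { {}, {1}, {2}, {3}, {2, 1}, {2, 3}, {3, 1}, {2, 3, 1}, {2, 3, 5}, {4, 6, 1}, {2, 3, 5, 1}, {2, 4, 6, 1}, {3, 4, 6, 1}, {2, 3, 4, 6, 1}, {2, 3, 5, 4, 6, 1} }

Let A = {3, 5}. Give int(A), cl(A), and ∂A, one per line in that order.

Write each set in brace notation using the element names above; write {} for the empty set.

int(A) = {3}
cl(A)  = {3, 5}
∂A     = {5}

U open, U⊆A: {}, {3}. int(A) = ⋃ = {3}
X∖A={2, 4, 6, 1}, int(X∖A)={2, 4, 6, 1}, hence cl(A)={3, 5}
∂A: remove int from cl → {5}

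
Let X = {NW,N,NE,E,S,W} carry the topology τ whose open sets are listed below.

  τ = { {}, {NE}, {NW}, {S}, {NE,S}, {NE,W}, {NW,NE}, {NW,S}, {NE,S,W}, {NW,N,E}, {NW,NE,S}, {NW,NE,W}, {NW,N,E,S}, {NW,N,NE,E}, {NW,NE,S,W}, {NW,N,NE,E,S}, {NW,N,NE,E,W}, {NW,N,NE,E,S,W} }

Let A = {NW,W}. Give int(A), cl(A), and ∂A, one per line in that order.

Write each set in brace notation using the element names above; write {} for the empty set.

opens ⊆ A: {}, {NW}; union → int = {NW}
complement {N,NE,E,S}; its interior {NE,S}; cl(A) = X∖{NE,S} = {NW,N,E,W}
boundary = {NW,N,E,W} ∖ {NW} = {N,E,W}

int(A) = {NW}
cl(A)  = {NW,N,E,W}
∂A     = {N,E,W}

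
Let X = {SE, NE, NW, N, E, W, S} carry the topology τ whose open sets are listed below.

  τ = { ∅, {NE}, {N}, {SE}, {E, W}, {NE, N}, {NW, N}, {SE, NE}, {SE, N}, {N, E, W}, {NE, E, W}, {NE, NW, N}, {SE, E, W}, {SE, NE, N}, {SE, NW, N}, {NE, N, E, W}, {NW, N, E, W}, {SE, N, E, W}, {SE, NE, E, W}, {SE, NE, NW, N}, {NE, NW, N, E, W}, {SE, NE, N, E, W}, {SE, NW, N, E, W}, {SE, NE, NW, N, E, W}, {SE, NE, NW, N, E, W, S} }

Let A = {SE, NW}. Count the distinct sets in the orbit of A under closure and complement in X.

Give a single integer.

8

X∖A={NE, N, E, W, S}, int(X∖A)={NE, N, E, W}, hence cl(A)={SE, NW, S}
Orbit (k=closure, c=complement):
  1. A     = {SE, NW}
  2. kA    = {SE, NW, S}
  3. cA    = {NE, N, E, W, S}
  4. ckA   = {NE, N, E, W}
  5. kcA   = {NE, NW, N, E, W, S}
  6. ckcA  = {SE}
  7. kckcA = {SE, S}
  8. ckckcA = {NE, NW, N, E, W}
(closed under both — stop)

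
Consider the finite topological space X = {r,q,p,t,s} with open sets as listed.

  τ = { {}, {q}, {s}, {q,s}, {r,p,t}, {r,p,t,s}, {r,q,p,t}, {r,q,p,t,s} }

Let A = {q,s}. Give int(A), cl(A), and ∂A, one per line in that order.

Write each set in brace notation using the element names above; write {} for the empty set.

U open, U⊆A: {}, {q}, {s}, {q,s}. int(A) = ⋃ = {q,s}
X∖A={r,p,t}, int(X∖A)={r,p,t}, hence cl(A)={q,s}
∂A: remove int from cl → {}

int(A) = {q,s}
cl(A)  = {q,s}
∂A     = {}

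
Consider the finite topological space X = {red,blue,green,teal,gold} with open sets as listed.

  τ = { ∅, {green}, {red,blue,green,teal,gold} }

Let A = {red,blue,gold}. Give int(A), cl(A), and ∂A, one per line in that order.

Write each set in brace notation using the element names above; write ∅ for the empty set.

opens ⊆ A: ∅; union → int = ∅
complement {green,teal}; its interior {green}; cl(A) = X∖{green} = {red,blue,teal,gold}
boundary = {red,blue,teal,gold} ∖ ∅ = {red,blue,teal,gold}

int(A) = ∅
cl(A)  = {red,blue,teal,gold}
∂A     = {red,blue,teal,gold}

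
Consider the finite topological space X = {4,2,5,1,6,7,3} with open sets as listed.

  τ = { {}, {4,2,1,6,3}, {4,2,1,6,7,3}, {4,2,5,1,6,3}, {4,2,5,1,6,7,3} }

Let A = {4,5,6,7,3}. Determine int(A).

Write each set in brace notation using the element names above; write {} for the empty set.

{}

interior: largest open inside A is {} (from {})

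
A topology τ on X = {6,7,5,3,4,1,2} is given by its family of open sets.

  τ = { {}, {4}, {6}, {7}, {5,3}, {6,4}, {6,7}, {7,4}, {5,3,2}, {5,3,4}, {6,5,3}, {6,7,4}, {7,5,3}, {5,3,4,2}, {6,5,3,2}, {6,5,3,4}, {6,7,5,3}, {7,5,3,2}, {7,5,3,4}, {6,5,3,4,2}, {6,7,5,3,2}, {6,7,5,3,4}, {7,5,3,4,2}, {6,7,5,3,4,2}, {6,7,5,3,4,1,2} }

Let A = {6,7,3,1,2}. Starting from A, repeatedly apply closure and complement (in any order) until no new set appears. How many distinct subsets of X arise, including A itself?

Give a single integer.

closure: X∖int(X∖A) = X∖{4} = {6,7,5,3,1,2}
Let k=closure and c=complement:
  1. A     = {6,7,3,1,2}
  2. kA    = {6,7,5,3,1,2}
  3. cA    = {5,4}
  4. ckA   = {4}
  5. kcA   = {5,3,4,1,2}
  6. kckA  = {4,1}
  7. ckcA  = {6,7}
  8. ckckA = {6,7,5,3,2}
  9. kckcA = {6,7,1}
  10. ckckcA = {5,3,4,2}
— saturated at 10

10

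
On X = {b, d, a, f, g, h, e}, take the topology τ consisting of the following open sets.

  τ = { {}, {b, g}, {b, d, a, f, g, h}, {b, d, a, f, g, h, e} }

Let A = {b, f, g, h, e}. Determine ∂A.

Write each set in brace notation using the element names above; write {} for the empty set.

{d, a, f, h, e}

opens ⊆ A: {}, {b, g}; union → int = {b, g}
complement {d, a}; its interior {}; cl(A) = X∖{} = {b, d, a, f, g, h, e}
boundary = {b, d, a, f, g, h, e} ∖ {b, g} = {d, a, f, h, e}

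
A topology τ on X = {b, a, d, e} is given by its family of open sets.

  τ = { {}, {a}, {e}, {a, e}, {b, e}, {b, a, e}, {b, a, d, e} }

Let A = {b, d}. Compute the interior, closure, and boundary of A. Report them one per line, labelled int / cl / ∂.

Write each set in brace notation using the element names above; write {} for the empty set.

open subsets of A: {}; so int(A) = {}
closure: X∖int(X∖A) = X∖{a, e} = {b, d}
∂A = {b, d} minus {} = {b, d}

int(A) = {}
cl(A)  = {b, d}
∂A     = {b, d}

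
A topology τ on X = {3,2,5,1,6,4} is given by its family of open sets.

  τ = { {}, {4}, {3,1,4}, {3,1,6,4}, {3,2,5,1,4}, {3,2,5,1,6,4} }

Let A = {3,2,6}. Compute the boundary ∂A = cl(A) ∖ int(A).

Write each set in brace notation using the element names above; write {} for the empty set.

{3,2,5,1,6}

open subsets of A: {}; so int(A) = {}
closure: X∖int(X∖A) = X∖{4} = {3,2,5,1,6}
∂A = {3,2,5,1,6} minus {} = {3,2,5,1,6}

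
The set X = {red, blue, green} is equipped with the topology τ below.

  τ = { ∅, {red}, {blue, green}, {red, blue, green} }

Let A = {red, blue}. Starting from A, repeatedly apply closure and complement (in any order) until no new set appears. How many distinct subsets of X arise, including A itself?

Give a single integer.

6

closure: X∖int(X∖A) = X∖∅ = {red, blue, green}
Let k=closure and c=complement:
  1. A     = {red, blue}
  2. kA    = {red, blue, green}
  3. cA    = {green}
  4. ckA   = ∅
  5. kcA   = {blue, green}
  6. ckcA  = {red}
— saturated at 6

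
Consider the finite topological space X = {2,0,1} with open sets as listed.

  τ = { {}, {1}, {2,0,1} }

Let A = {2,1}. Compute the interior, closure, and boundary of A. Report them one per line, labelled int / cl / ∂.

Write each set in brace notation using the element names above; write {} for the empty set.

int(A) = {1}
cl(A)  = {2,0,1}
∂A     = {2,0}

U open, U⊆A: {}, {1}. int(A) = ⋃ = {1}
X∖A={0}, int(X∖A)={}, hence cl(A)={2,0,1}
∂A: remove int from cl → {2,0}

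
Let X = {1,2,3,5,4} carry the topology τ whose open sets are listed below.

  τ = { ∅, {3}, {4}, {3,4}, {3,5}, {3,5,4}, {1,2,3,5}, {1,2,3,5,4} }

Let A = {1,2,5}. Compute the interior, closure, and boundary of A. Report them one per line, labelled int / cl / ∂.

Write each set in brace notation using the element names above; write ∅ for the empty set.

interior: largest open inside A is ∅ (from ∅)
cl via duality: int({3,4}) = {3,4}, so X∖{3,4} = {1,2,5}
cl∖int = {1,2,5}

int(A) = ∅
cl(A)  = {1,2,5}
∂A     = {1,2,5}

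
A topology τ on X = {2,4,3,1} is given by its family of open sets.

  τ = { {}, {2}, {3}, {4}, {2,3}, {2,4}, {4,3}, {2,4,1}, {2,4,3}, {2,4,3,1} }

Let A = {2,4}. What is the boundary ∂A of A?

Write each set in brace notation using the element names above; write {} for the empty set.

{1}

U open, U⊆A: {}, {4}, {2}, {2,4}. int(A) = ⋃ = {2,4}
X∖A={3,1}, int(X∖A)={3}, hence cl(A)={2,4,1}
∂A: remove int from cl → {1}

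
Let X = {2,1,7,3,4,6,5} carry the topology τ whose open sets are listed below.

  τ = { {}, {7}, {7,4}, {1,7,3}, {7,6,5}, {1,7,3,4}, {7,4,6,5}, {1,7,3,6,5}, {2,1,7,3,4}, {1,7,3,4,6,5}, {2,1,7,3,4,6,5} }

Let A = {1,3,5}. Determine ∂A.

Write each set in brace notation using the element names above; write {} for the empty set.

U open, U⊆A: {}. int(A) = ⋃ = {}
X∖A={2,7,4,6}, int(X∖A)={7,4}, hence cl(A)={2,1,3,6,5}
∂A: remove int from cl → {2,1,3,6,5}

{2,1,3,6,5}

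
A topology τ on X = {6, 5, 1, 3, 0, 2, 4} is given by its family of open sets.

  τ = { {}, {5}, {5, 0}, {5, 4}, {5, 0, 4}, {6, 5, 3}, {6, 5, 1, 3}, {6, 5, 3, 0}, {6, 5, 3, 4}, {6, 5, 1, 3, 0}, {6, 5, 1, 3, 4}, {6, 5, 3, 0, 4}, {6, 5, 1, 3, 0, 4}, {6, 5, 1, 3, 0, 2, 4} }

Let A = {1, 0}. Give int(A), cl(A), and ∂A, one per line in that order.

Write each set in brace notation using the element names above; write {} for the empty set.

opens ⊆ A: {}; union → int = {}
complement {6, 5, 3, 2, 4}; its interior {6, 5, 3, 4}; cl(A) = X∖{6, 5, 3, 4} = {1, 0, 2}
boundary = {1, 0, 2} ∖ {} = {1, 0, 2}

int(A) = {}
cl(A)  = {1, 0, 2}
∂A     = {1, 0, 2}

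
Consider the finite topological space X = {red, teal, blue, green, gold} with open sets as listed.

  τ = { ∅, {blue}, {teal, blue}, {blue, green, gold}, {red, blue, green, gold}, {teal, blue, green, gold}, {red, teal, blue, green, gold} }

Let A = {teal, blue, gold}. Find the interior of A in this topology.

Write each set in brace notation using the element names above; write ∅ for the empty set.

{teal, blue}

open subsets of A: ∅, {blue}, {teal, blue}; so int(A) = {teal, blue}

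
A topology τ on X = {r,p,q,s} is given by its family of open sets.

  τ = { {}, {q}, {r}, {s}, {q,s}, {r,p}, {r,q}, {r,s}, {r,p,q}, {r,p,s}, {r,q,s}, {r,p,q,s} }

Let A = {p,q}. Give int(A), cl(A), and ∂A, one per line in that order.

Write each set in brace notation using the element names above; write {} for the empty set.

opens ⊆ A: {}, {q}; union → int = {q}
complement {r,s}; its interior {r,s}; cl(A) = X∖{r,s} = {p,q}
boundary = {p,q} ∖ {q} = {p}

int(A) = {q}
cl(A)  = {p,q}
∂A     = {p}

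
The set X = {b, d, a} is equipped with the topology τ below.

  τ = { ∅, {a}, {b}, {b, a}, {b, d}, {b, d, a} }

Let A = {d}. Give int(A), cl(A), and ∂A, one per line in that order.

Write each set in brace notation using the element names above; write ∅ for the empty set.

int(A) = ∅
cl(A)  = {d}
∂A     = {d}

open subsets of A: ∅; so int(A) = ∅
closure: X∖int(X∖A) = X∖{b, a} = {d}
∂A = {d} minus ∅ = {d}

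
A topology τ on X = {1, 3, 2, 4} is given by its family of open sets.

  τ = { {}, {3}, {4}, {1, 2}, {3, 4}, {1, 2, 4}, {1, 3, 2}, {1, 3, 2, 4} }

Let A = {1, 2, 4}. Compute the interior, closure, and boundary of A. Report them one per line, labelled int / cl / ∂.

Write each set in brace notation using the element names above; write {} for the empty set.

U open, U⊆A: {}, {4}, {1, 2}, {1, 2, 4}. int(A) = ⋃ = {1, 2, 4}
X∖A={3}, int(X∖A)={3}, hence cl(A)={1, 2, 4}
∂A: remove int from cl → {}

int(A) = {1, 2, 4}
cl(A)  = {1, 2, 4}
∂A     = {}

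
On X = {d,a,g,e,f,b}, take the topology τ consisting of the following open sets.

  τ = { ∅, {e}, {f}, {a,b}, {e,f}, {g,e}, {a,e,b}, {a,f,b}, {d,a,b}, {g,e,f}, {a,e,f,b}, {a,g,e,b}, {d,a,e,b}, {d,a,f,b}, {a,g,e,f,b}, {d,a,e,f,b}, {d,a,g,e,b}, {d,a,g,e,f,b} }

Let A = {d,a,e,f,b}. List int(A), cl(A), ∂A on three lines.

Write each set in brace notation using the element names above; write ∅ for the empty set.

int(A) = {d,a,e,f,b}
cl(A)  = {d,a,g,e,f,b}
∂A     = {g}

opens ⊆ A: ∅, {f}, {e}, {a,b}, {e,f}, {a,f,b}, {a,e,b}, {d,a,b}, {d,a,e,b}, {a,e,f,b}, {d,a,f,b}, {d,a,e,f,b}; union → int = {d,a,e,f,b}
complement {g}; its interior ∅; cl(A) = X∖∅ = {d,a,g,e,f,b}
boundary = {d,a,g,e,f,b} ∖ {d,a,e,f,b} = {g}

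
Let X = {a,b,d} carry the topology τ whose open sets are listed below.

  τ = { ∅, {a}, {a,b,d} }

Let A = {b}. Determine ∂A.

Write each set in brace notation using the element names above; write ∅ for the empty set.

opens ⊆ A: ∅; union → int = ∅
complement {a,d}; its interior {a}; cl(A) = X∖{a} = {b,d}
boundary = {b,d} ∖ ∅ = {b,d}

{b,d}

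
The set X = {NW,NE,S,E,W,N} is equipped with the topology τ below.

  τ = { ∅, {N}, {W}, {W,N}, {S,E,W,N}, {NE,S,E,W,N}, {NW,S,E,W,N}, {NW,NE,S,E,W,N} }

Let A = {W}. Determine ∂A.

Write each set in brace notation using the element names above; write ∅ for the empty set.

{NW,NE,S,E}

U open, U⊆A: ∅, {W}. int(A) = ⋃ = {W}
X∖A={NW,NE,S,E,N}, int(X∖A)={N}, hence cl(A)={NW,NE,S,E,W}
∂A: remove int from cl → {NW,NE,S,E}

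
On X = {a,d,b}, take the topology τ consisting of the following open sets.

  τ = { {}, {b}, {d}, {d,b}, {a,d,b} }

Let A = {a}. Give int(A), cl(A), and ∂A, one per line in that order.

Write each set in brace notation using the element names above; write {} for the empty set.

U open, U⊆A: {}. int(A) = ⋃ = {}
X∖A={d,b}, int(X∖A)={d,b}, hence cl(A)={a}
∂A: remove int from cl → {a}

int(A) = {}
cl(A)  = {a}
∂A     = {a}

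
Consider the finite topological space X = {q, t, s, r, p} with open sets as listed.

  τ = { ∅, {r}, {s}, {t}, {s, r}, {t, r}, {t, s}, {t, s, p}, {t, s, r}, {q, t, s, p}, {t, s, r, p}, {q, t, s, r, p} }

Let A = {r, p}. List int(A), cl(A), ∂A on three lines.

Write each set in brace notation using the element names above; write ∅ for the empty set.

opens ⊆ A: ∅, {r}; union → int = {r}
complement {q, t, s}; its interior {t, s}; cl(A) = X∖{t, s} = {q, r, p}
boundary = {q, r, p} ∖ {r} = {q, p}

int(A) = {r}
cl(A)  = {q, r, p}
∂A     = {q, p}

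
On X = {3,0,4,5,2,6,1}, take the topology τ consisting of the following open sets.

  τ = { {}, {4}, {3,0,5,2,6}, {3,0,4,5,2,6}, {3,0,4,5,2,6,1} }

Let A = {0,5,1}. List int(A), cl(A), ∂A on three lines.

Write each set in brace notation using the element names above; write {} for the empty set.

interior: largest open inside A is {} (from {})
cl via duality: int({3,4,2,6}) = {4}, so X∖{4} = {3,0,5,2,6,1}
cl∖int = {3,0,5,2,6,1}

int(A) = {}
cl(A)  = {3,0,5,2,6,1}
∂A     = {3,0,5,2,6,1}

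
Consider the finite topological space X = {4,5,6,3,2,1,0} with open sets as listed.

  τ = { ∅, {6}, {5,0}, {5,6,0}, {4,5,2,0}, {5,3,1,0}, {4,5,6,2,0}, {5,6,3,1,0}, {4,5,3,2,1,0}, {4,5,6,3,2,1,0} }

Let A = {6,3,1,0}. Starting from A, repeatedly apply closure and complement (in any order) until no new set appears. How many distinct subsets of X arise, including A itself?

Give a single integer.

closure: X∖int(X∖A) = X∖∅ = {4,5,6,3,2,1,0}
Let k=closure and c=complement:
  1. A     = {6,3,1,0}
  2. kA    = {4,5,6,3,2,1,0}
  3. cA    = {4,5,2}
  4. ckA   = ∅
  5. kcA   = {4,5,3,2,1,0}
  6. ckcA  = {6}
— saturated at 6

6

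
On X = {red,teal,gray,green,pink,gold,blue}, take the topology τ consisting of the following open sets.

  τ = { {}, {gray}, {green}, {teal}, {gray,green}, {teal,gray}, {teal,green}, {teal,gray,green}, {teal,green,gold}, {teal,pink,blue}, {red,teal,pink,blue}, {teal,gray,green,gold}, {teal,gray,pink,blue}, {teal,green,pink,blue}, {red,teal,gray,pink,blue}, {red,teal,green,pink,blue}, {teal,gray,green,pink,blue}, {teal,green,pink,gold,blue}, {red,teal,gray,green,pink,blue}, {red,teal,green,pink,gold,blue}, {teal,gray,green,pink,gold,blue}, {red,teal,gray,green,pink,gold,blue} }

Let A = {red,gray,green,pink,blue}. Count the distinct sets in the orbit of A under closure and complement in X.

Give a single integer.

8

complement {teal,gold}; its interior {teal}; cl(A) = X∖{teal} = {red,gray,green,pink,gold,blue}
With k = closure, c = complement:
  1. A     = {red,gray,green,pink,blue}
  2. kA    = {red,gray,green,pink,gold,blue}
  3. cA    = {teal,gold}
  4. ckA   = {teal}
  5. kcA   = {red,teal,pink,gold,blue}
  6. ckcA  = {gray,green}
  7. kckcA = {gray,green,gold}
  8. ckckcA = {red,teal,pink,blue}
k, c of each give nothing new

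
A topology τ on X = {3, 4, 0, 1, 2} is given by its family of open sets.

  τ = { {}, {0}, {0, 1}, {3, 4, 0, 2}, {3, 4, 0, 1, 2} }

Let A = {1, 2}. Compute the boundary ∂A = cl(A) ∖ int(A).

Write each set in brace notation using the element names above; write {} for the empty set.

{3, 4, 1, 2}

interior: largest open inside A is {} (from {})
cl via duality: int({3, 4, 0}) = {0}, so X∖{0} = {3, 4, 1, 2}
cl∖int = {3, 4, 1, 2}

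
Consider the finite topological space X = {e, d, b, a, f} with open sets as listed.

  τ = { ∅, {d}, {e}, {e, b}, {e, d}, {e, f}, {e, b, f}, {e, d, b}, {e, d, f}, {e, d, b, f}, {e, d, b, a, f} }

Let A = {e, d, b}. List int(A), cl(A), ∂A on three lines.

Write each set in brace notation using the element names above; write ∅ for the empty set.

open subsets of A: ∅, {e}, {d}, {e, d}, {e, b}, {e, d, b}; so int(A) = {e, d, b}
closure: X∖int(X∖A) = X∖∅ = {e, d, b, a, f}
∂A = {e, d, b, a, f} minus {e, d, b} = {a, f}

int(A) = {e, d, b}
cl(A)  = {e, d, b, a, f}
∂A     = {a, f}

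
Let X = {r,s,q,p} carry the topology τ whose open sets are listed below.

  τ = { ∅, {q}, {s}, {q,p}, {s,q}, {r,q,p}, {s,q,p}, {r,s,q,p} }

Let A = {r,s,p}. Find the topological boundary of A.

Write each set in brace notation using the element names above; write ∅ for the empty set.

U open, U⊆A: ∅, {s}. int(A) = ⋃ = {s}
X∖A={q}, int(X∖A)={q}, hence cl(A)={r,s,p}
∂A: remove int from cl → {r,p}

{r,p}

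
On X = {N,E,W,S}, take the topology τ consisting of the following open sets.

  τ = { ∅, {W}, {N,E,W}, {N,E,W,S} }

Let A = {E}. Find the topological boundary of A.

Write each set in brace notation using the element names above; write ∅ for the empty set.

opens ⊆ A: ∅; union → int = ∅
complement {N,W,S}; its interior {W}; cl(A) = X∖{W} = {N,E,S}
boundary = {N,E,S} ∖ ∅ = {N,E,S}

{N,E,S}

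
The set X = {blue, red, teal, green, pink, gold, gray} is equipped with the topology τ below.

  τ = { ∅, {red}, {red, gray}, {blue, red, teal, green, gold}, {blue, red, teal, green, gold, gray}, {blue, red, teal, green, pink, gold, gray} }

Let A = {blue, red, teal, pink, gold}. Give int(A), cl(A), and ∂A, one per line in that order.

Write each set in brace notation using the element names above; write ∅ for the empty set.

int(A) = {red}
cl(A)  = {blue, red, teal, green, pink, gold, gray}
∂A     = {blue, teal, green, pink, gold, gray}

open subsets of A: ∅, {red}; so int(A) = {red}
closure: X∖int(X∖A) = X∖∅ = {blue, red, teal, green, pink, gold, gray}
∂A = {blue, red, teal, green, pink, gold, gray} minus {red} = {blue, teal, green, pink, gold, gray}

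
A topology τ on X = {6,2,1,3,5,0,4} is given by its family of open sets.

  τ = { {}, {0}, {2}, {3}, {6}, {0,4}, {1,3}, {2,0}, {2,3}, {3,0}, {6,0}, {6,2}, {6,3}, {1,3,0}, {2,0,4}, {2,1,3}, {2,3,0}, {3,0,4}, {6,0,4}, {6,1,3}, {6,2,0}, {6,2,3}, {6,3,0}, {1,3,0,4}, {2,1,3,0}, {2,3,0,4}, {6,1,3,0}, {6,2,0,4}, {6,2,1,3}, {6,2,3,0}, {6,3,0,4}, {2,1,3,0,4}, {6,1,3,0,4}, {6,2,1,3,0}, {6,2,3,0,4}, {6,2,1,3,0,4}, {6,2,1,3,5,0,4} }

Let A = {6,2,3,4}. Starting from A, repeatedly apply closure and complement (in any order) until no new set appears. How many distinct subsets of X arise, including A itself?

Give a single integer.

cl via duality: int({1,5,0}) = {0}, so X∖{0} = {6,2,1,3,5,4}
Write k for closure, c for complement:
  1. A     = {6,2,3,4}
  2. kA    = {6,2,1,3,5,4}
  3. cA    = {1,5,0}
  4. ckA   = {0}
  5. kcA   = {1,5,0,4}
  6. kckA  = {5,0,4}
  7. ckcA  = {6,2,3}
  8. ckckA = {6,2,1,3}
  9. kckcA = {6,2,1,3,5}
  10. ckckcA = {0,4}
applying k or c yields no new set

10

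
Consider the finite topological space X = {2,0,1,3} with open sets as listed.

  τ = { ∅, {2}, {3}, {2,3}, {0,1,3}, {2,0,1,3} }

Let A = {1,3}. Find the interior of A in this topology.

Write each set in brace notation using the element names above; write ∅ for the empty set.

{3}

open subsets of A: ∅, {3}; so int(A) = {3}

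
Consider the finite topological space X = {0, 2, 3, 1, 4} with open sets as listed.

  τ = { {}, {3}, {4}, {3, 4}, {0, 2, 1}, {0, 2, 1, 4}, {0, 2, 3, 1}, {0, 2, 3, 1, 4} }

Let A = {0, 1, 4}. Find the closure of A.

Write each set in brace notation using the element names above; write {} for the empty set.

{0, 2, 1, 4}

X∖A={2, 3}, int(X∖A)={3}, hence cl(A)={0, 2, 1, 4}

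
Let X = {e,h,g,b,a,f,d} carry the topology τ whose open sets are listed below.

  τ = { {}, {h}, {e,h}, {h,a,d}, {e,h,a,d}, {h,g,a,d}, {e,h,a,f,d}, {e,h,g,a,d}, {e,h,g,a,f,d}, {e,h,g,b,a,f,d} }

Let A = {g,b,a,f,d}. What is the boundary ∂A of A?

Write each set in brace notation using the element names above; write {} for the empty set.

open subsets of A: {}; so int(A) = {}
closure: X∖int(X∖A) = X∖{e,h} = {g,b,a,f,d}
∂A = {g,b,a,f,d} minus {} = {g,b,a,f,d}

{g,b,a,f,d}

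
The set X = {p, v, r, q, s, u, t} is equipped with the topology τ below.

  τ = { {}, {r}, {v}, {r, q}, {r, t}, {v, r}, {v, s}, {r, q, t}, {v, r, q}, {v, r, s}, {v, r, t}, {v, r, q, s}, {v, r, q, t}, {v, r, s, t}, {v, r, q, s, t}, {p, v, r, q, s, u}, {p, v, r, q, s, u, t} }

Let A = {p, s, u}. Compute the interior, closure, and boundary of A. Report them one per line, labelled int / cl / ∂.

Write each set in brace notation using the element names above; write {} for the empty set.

open subsets of A: {}; so int(A) = {}
closure: X∖int(X∖A) = X∖{v, r, q, t} = {p, s, u}
∂A = {p, s, u} minus {} = {p, s, u}

int(A) = {}
cl(A)  = {p, s, u}
∂A     = {p, s, u}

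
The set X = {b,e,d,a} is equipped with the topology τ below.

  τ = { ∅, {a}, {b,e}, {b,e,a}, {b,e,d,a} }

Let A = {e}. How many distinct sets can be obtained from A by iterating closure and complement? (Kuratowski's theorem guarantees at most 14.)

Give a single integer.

closure: X∖int(X∖A) = X∖{a} = {b,e,d}
Let k=closure and c=complement:
  1. A     = {e}
  2. kA    = {b,e,d}
  3. cA    = {b,d,a}
  4. ckA   = {a}
  5. kcA   = {b,e,d,a}
  6. kckA  = {d,a}
  7. ckcA  = ∅
  8. ckckA = {b,e}
— saturated at 8

8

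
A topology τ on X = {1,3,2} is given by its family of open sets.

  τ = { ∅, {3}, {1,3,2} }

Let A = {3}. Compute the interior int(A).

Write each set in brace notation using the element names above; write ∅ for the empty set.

open subsets of A: ∅, {3}; so int(A) = {3}

{3}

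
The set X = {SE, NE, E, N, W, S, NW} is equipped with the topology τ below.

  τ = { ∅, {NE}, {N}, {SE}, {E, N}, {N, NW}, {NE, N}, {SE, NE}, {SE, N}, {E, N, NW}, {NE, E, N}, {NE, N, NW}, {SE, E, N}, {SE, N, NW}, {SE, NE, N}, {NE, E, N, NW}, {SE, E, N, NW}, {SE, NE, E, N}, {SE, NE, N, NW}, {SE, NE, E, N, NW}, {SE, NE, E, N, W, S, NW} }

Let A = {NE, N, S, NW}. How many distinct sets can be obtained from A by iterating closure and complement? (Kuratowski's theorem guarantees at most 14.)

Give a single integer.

8

closure: X∖int(X∖A) = X∖{SE} = {NE, E, N, W, S, NW}
Let k=closure and c=complement:
  1. A     = {NE, N, S, NW}
  2. kA    = {NE, E, N, W, S, NW}
  3. cA    = {SE, E, W}
  4. ckA   = {SE}
  5. kcA   = {SE, E, W, S}
  6. kckA  = {SE, W, S}
  7. ckcA  = {NE, N, NW}
  8. ckckA = {NE, E, N, NW}
— saturated at 8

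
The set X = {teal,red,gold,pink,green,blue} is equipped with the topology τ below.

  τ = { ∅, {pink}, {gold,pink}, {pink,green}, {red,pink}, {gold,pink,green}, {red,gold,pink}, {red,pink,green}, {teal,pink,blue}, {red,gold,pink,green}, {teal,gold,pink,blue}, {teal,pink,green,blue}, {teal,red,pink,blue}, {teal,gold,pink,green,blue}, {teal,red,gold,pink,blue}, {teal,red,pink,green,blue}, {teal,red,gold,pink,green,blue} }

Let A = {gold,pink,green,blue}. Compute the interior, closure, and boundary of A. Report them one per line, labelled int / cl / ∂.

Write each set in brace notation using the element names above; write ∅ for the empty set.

int(A) = {gold,pink,green}
cl(A)  = {teal,red,gold,pink,green,blue}
∂A     = {teal,red,blue}

U open, U⊆A: ∅, {pink}, {gold,pink}, {pink,green}, {gold,pink,green}. int(A) = ⋃ = {gold,pink,green}
X∖A={teal,red}, int(X∖A)=∅, hence cl(A)={teal,red,gold,pink,green,blue}
∂A: remove int from cl → {teal,red,blue}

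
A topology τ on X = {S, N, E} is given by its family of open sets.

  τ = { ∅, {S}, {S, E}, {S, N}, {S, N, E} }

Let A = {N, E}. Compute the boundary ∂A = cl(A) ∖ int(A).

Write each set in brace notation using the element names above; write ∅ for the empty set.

open subsets of A: ∅; so int(A) = ∅
closure: X∖int(X∖A) = X∖{S} = {N, E}
∂A = {N, E} minus ∅ = {N, E}

{N, E}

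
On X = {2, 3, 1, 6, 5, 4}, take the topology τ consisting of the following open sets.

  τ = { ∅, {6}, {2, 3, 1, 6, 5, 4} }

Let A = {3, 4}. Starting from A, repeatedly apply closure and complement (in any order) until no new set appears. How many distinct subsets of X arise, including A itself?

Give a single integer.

6

cl via duality: int({2, 1, 6, 5}) = {6}, so X∖{6} = {2, 3, 1, 5, 4}
Write k for closure, c for complement:
  1. A     = {3, 4}
  2. kA    = {2, 3, 1, 5, 4}
  3. cA    = {2, 1, 6, 5}
  4. ckA   = {6}
  5. kcA   = {2, 3, 1, 6, 5, 4}
  6. ckcA  = ∅
applying k or c yields no new set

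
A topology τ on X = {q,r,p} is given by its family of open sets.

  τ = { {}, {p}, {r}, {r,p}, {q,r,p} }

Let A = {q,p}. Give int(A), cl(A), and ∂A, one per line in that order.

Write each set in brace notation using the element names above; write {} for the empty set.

int(A) = {p}
cl(A)  = {q,p}
∂A     = {q}

interior: largest open inside A is {p} (from {}, {p})
cl via duality: int({r}) = {r}, so X∖{r} = {q,p}
cl∖int = {q}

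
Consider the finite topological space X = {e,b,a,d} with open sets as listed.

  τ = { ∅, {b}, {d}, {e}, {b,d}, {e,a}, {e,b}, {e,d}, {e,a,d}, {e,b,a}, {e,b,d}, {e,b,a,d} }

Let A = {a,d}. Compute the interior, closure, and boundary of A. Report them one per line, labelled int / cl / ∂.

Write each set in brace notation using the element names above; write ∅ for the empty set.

open subsets of A: ∅, {d}; so int(A) = {d}
closure: X∖int(X∖A) = X∖{e,b} = {a,d}
∂A = {a,d} minus {d} = {a}

int(A) = {d}
cl(A)  = {a,d}
∂A     = {a}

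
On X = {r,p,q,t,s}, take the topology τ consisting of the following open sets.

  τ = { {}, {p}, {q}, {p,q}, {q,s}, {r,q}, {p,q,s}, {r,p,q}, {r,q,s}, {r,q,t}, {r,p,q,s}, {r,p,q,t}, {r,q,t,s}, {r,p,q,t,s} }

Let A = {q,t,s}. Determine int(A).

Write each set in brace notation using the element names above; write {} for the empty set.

{q,s}

U open, U⊆A: {}, {q}, {q,s}. int(A) = ⋃ = {q,s}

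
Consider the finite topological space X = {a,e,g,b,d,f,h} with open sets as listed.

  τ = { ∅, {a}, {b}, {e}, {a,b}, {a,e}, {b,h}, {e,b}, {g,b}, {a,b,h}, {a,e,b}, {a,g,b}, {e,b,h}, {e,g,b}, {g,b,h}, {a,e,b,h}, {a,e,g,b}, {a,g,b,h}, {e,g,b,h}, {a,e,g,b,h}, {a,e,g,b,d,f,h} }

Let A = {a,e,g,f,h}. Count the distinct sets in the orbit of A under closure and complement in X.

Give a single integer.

8

cl via duality: int({b,d}) = {b}, so X∖{b} = {a,e,g,d,f,h}
Write k for closure, c for complement:
  1. A     = {a,e,g,f,h}
  2. kA    = {a,e,g,d,f,h}
  3. cA    = {b,d}
  4. ckA   = {b}
  5. kcA   = {g,b,d,f,h}
  6. ckcA  = {a,e}
  7. kckcA = {a,e,d,f}
  8. ckckcA = {g,b,h}
applying k or c yields no new set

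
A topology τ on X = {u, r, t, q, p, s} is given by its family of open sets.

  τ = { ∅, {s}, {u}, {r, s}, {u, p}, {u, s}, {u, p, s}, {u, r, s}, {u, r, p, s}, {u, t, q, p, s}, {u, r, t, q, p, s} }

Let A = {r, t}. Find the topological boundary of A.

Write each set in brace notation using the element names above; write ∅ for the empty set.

U open, U⊆A: ∅. int(A) = ⋃ = ∅
X∖A={u, q, p, s}, int(X∖A)={u, p, s}, hence cl(A)={r, t, q}
∂A: remove int from cl → {r, t, q}

{r, t, q}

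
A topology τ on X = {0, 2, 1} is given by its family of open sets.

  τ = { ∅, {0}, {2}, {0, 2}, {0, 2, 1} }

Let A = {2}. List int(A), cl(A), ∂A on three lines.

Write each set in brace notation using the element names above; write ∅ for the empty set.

open subsets of A: ∅, {2}; so int(A) = {2}
closure: X∖int(X∖A) = X∖{0} = {2, 1}
∂A = {2, 1} minus {2} = {1}

int(A) = {2}
cl(A)  = {2, 1}
∂A     = {1}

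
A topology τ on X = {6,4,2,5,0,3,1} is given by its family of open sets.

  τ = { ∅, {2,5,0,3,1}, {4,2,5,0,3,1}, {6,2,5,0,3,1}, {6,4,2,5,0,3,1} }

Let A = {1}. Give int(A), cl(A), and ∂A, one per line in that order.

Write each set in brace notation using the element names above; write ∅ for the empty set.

int(A) = ∅
cl(A)  = {6,4,2,5,0,3,1}
∂A     = {6,4,2,5,0,3,1}

U open, U⊆A: ∅. int(A) = ⋃ = ∅
X∖A={6,4,2,5,0,3}, int(X∖A)=∅, hence cl(A)={6,4,2,5,0,3,1}
∂A: remove int from cl → {6,4,2,5,0,3,1}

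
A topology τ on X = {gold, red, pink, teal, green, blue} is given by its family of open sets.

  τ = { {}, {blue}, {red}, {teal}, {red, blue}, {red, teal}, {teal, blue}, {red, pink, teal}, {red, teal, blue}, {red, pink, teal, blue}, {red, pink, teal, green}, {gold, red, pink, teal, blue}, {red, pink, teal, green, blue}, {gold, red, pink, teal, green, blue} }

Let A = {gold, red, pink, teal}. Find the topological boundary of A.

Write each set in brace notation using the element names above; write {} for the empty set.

open subsets of A: {}, {red}, {teal}, {red, teal}, {red, pink, teal}; so int(A) = {red, pink, teal}
closure: X∖int(X∖A) = X∖{blue} = {gold, red, pink, teal, green}
∂A = {gold, red, pink, teal, green} minus {red, pink, teal} = {gold, green}

{gold, green}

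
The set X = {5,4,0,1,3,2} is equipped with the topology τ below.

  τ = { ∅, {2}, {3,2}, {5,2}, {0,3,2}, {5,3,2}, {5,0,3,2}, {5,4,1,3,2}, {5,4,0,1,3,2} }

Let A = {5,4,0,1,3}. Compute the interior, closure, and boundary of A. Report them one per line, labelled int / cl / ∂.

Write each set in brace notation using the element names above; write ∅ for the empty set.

open subsets of A: ∅; so int(A) = ∅
closure: X∖int(X∖A) = X∖{2} = {5,4,0,1,3}
∂A = {5,4,0,1,3} minus ∅ = {5,4,0,1,3}

int(A) = ∅
cl(A)  = {5,4,0,1,3}
∂A     = {5,4,0,1,3}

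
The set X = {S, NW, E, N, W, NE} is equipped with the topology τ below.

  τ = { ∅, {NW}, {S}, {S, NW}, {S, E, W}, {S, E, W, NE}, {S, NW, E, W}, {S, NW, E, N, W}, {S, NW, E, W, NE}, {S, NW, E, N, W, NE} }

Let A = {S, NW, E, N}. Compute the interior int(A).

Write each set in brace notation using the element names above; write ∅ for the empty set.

interior: largest open inside A is {S, NW} (from ∅, {S}, {NW}, {S, NW})

{S, NW}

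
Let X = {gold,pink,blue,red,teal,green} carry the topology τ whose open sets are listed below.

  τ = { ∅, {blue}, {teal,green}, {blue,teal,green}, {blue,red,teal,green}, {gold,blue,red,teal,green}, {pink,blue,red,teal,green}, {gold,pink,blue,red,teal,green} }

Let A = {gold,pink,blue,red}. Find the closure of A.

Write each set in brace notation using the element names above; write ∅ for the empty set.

X∖A={teal,green}, int(X∖A)={teal,green}, hence cl(A)={gold,pink,blue,red}

{gold,pink,blue,red}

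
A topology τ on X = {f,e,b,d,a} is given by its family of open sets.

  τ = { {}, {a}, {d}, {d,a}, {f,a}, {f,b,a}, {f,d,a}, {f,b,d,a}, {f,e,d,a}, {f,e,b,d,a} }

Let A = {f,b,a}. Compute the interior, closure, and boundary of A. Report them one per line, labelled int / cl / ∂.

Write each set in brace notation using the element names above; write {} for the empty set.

int(A) = {f,b,a}
cl(A)  = {f,e,b,a}
∂A     = {e}

interior: largest open inside A is {f,b,a} (from {}, {a}, {f,a}, {f,b,a})
cl via duality: int({e,d}) = {d}, so X∖{d} = {f,e,b,a}
cl∖int = {e}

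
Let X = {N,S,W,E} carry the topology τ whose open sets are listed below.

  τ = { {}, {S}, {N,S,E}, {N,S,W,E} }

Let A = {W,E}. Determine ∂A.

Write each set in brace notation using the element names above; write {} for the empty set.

{N,W,E}

U open, U⊆A: {}. int(A) = ⋃ = {}
X∖A={N,S}, int(X∖A)={S}, hence cl(A)={N,W,E}
∂A: remove int from cl → {N,W,E}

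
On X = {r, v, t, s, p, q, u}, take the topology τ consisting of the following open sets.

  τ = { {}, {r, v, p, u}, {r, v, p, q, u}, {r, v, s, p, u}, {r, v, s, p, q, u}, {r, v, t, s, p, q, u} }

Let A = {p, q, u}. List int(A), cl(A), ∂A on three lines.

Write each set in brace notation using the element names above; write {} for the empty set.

opens ⊆ A: {}; union → int = {}
complement {r, v, t, s}; its interior {}; cl(A) = X∖{} = {r, v, t, s, p, q, u}
boundary = {r, v, t, s, p, q, u} ∖ {} = {r, v, t, s, p, q, u}

int(A) = {}
cl(A)  = {r, v, t, s, p, q, u}
∂A     = {r, v, t, s, p, q, u}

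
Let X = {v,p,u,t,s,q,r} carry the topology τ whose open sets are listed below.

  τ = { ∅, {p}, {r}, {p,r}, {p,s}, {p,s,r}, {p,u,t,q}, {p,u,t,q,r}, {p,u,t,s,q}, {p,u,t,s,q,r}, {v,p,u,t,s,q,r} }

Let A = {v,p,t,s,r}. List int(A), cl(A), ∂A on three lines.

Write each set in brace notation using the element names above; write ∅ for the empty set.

int(A) = {p,s,r}
cl(A)  = {v,p,u,t,s,q,r}
∂A     = {v,u,t,q}

open subsets of A: ∅, {r}, {p}, {p,s}, {p,r}, {p,s,r}; so int(A) = {p,s,r}
closure: X∖int(X∖A) = X∖∅ = {v,p,u,t,s,q,r}
∂A = {v,p,u,t,s,q,r} minus {p,s,r} = {v,u,t,q}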